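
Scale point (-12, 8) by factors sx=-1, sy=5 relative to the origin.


Scaling: (x*sx, y*sy) = (-12*-1, 8*5) = (12, 40)

(12, 40)


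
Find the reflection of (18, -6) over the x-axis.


Reflection across x-axis: (x, y) -> (x, -y)
(18, -6) -> (18, 6)

(18, 6)


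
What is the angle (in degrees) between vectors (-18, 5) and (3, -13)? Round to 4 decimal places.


dot = -18*3 + 5*-13 = -119
|u| = 18.6815, |v| = 13.3417
cos(angle) = -0.4774
angle = 118.5187 degrees

118.5187 degrees


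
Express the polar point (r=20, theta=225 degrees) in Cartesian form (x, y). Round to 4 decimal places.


x = 20 * cos(225) = -14.1421
y = 20 * sin(225) = -14.1421

(-14.1421, -14.1421)


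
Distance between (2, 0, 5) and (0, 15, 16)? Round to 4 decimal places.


d = sqrt((0-2)^2 + (15-0)^2 + (16-5)^2) = 18.7083

18.7083


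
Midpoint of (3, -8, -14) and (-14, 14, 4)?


Midpoint = ((3+-14)/2, (-8+14)/2, (-14+4)/2) = (-5.5, 3, -5)

(-5.5, 3, -5)


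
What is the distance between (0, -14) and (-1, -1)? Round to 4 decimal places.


d = sqrt((-1-0)^2 + (-1--14)^2) = 13.0384

13.0384


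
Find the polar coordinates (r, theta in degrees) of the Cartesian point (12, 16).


r = sqrt(12^2 + 16^2) = 20
theta = atan2(16, 12) = 53.1301 degrees

r = 20, theta = 53.1301 degrees


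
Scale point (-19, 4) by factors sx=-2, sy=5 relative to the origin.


Scaling: (x*sx, y*sy) = (-19*-2, 4*5) = (38, 20)

(38, 20)


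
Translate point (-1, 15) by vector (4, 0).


Translation: (x+dx, y+dy) = (-1+4, 15+0) = (3, 15)

(3, 15)


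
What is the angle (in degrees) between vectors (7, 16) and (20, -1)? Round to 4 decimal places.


dot = 7*20 + 16*-1 = 124
|u| = 17.4642, |v| = 20.025
cos(angle) = 0.3546
angle = 69.233 degrees

69.233 degrees


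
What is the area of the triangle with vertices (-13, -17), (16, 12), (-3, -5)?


Area = |x1(y2-y3) + x2(y3-y1) + x3(y1-y2)| / 2
= |-13*(12--5) + 16*(-5--17) + -3*(-17-12)| / 2
= 29

29


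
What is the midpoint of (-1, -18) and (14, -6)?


Midpoint = ((-1+14)/2, (-18+-6)/2) = (6.5, -12)

(6.5, -12)


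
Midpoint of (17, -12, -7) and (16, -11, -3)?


Midpoint = ((17+16)/2, (-12+-11)/2, (-7+-3)/2) = (16.5, -11.5, -5)

(16.5, -11.5, -5)


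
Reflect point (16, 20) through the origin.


Reflection through origin: (x, y) -> (-x, -y)
(16, 20) -> (-16, -20)

(-16, -20)


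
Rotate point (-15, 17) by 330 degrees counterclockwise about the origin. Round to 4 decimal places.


x' = -15*cos(330) - 17*sin(330) = -4.4904
y' = -15*sin(330) + 17*cos(330) = 22.2224

(-4.4904, 22.2224)


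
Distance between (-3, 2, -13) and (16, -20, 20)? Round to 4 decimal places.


d = sqrt((16--3)^2 + (-20-2)^2 + (20--13)^2) = 43.9773

43.9773


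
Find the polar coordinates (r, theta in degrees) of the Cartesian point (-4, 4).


r = sqrt((-4)^2 + 4^2) = 5.6569
theta = atan2(4, -4) = 135 degrees

r = 5.6569, theta = 135 degrees


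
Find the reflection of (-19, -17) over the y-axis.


Reflection across y-axis: (x, y) -> (-x, y)
(-19, -17) -> (19, -17)

(19, -17)


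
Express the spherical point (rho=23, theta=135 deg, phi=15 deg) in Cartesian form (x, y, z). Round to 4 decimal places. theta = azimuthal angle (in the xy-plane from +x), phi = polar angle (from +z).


x = 23 * sin(15) * cos(135) = -4.2093
y = 23 * sin(15) * sin(135) = 4.2093
z = 23 * cos(15) = 22.2163

(-4.2093, 4.2093, 22.2163)


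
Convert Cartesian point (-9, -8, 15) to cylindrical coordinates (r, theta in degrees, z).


r = sqrt((-9)^2 + (-8)^2) = 12.0416
theta = atan2(-8, -9) = 221.6335 deg
z = 15

r = 12.0416, theta = 221.6335 deg, z = 15


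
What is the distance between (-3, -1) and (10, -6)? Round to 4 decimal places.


d = sqrt((10--3)^2 + (-6--1)^2) = 13.9284

13.9284


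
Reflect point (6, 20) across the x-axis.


Reflection across x-axis: (x, y) -> (x, -y)
(6, 20) -> (6, -20)

(6, -20)


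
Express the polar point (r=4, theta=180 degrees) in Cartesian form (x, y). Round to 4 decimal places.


x = 4 * cos(180) = -4
y = 4 * sin(180) = 0

(-4, 0)


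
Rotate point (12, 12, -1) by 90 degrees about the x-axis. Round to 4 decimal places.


x' = 12
y' = 12*cos(90) - -1*sin(90) = 1
z' = 12*sin(90) + -1*cos(90) = 12

(12, 1, 12)


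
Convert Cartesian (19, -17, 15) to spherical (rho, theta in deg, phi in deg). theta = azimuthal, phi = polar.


rho = sqrt(19^2 + (-17)^2 + 15^2) = 29.5804
theta = atan2(-17, 19) = 318.1798 deg
phi = acos(15/29.5804) = 59.5296 deg

rho = 29.5804, theta = 318.1798 deg, phi = 59.5296 deg


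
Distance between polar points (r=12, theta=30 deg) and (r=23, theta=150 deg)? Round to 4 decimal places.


d = sqrt(r1^2 + r2^2 - 2*r1*r2*cos(t2-t1))
d = sqrt(12^2 + 23^2 - 2*12*23*cos(150-30)) = 30.8058

30.8058


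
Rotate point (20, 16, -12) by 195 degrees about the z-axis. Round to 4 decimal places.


x' = 20*cos(195) - 16*sin(195) = -15.1774
y' = 20*sin(195) + 16*cos(195) = -20.6312
z' = -12

(-15.1774, -20.6312, -12)


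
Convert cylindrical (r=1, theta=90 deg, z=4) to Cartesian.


x = 1 * cos(90) = 0
y = 1 * sin(90) = 1
z = 4

(0, 1, 4)


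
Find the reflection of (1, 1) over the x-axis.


Reflection across x-axis: (x, y) -> (x, -y)
(1, 1) -> (1, -1)

(1, -1)


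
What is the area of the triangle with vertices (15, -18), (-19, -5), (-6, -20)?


Area = |x1(y2-y3) + x2(y3-y1) + x3(y1-y2)| / 2
= |15*(-5--20) + -19*(-20--18) + -6*(-18--5)| / 2
= 170.5

170.5


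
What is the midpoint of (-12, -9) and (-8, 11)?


Midpoint = ((-12+-8)/2, (-9+11)/2) = (-10, 1)

(-10, 1)


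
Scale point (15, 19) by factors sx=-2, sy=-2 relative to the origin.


Scaling: (x*sx, y*sy) = (15*-2, 19*-2) = (-30, -38)

(-30, -38)


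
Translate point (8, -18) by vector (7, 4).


Translation: (x+dx, y+dy) = (8+7, -18+4) = (15, -14)

(15, -14)


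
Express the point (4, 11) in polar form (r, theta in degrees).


r = sqrt(4^2 + 11^2) = 11.7047
theta = atan2(11, 4) = 70.0169 degrees

r = 11.7047, theta = 70.0169 degrees


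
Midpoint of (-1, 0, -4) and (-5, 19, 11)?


Midpoint = ((-1+-5)/2, (0+19)/2, (-4+11)/2) = (-3, 9.5, 3.5)

(-3, 9.5, 3.5)


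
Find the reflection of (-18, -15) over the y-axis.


Reflection across y-axis: (x, y) -> (-x, y)
(-18, -15) -> (18, -15)

(18, -15)


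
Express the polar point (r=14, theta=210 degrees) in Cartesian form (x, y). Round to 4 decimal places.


x = 14 * cos(210) = -12.1244
y = 14 * sin(210) = -7

(-12.1244, -7)


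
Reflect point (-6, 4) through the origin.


Reflection through origin: (x, y) -> (-x, -y)
(-6, 4) -> (6, -4)

(6, -4)


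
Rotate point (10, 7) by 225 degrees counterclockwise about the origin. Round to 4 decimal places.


x' = 10*cos(225) - 7*sin(225) = -2.1213
y' = 10*sin(225) + 7*cos(225) = -12.0208

(-2.1213, -12.0208)


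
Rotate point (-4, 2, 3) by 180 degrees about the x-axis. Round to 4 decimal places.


x' = -4
y' = 2*cos(180) - 3*sin(180) = -2
z' = 2*sin(180) + 3*cos(180) = -3

(-4, -2, -3)


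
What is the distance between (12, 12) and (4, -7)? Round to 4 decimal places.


d = sqrt((4-12)^2 + (-7-12)^2) = 20.6155

20.6155


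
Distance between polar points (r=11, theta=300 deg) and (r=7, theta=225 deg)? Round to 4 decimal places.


d = sqrt(r1^2 + r2^2 - 2*r1*r2*cos(t2-t1))
d = sqrt(11^2 + 7^2 - 2*11*7*cos(225-300)) = 11.408

11.408


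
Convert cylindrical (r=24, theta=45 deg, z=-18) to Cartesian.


x = 24 * cos(45) = 16.9706
y = 24 * sin(45) = 16.9706
z = -18

(16.9706, 16.9706, -18)


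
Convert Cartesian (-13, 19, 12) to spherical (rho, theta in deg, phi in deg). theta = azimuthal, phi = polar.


rho = sqrt((-13)^2 + 19^2 + 12^2) = 25.9615
theta = atan2(19, -13) = 124.3803 deg
phi = acos(12/25.9615) = 62.4694 deg

rho = 25.9615, theta = 124.3803 deg, phi = 62.4694 deg


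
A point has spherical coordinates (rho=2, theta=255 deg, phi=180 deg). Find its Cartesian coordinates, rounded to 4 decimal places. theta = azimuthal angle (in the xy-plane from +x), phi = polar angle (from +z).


x = 2 * sin(180) * cos(255) = 0
y = 2 * sin(180) * sin(255) = 0
z = 2 * cos(180) = -2

(0, 0, -2)


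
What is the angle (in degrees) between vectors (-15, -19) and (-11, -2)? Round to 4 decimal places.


dot = -15*-11 + -19*-2 = 203
|u| = 24.2074, |v| = 11.1803
cos(angle) = 0.7501
angle = 41.405 degrees

41.405 degrees


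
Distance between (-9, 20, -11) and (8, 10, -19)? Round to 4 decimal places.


d = sqrt((8--9)^2 + (10-20)^2 + (-19--11)^2) = 21.2838

21.2838


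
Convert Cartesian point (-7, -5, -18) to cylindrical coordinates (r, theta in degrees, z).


r = sqrt((-7)^2 + (-5)^2) = 8.6023
theta = atan2(-5, -7) = 215.5377 deg
z = -18

r = 8.6023, theta = 215.5377 deg, z = -18


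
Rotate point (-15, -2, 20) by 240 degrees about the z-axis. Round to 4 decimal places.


x' = -15*cos(240) - -2*sin(240) = 5.7679
y' = -15*sin(240) + -2*cos(240) = 13.9904
z' = 20

(5.7679, 13.9904, 20)


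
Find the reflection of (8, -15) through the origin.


Reflection through origin: (x, y) -> (-x, -y)
(8, -15) -> (-8, 15)

(-8, 15)


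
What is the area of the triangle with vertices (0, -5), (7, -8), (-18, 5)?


Area = |x1(y2-y3) + x2(y3-y1) + x3(y1-y2)| / 2
= |0*(-8-5) + 7*(5--5) + -18*(-5--8)| / 2
= 8

8


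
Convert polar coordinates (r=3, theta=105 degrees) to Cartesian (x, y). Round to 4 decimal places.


x = 3 * cos(105) = -0.7765
y = 3 * sin(105) = 2.8978

(-0.7765, 2.8978)


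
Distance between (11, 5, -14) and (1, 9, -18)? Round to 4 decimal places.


d = sqrt((1-11)^2 + (9-5)^2 + (-18--14)^2) = 11.4891

11.4891


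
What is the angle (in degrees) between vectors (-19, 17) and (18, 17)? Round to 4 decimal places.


dot = -19*18 + 17*17 = -53
|u| = 25.4951, |v| = 24.7588
cos(angle) = -0.084
angle = 94.8164 degrees

94.8164 degrees


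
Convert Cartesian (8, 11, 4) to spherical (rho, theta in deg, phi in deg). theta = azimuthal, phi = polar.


rho = sqrt(8^2 + 11^2 + 4^2) = 14.1774
theta = atan2(11, 8) = 53.9726 deg
phi = acos(4/14.1774) = 73.6121 deg

rho = 14.1774, theta = 53.9726 deg, phi = 73.6121 deg


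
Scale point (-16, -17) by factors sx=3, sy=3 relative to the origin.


Scaling: (x*sx, y*sy) = (-16*3, -17*3) = (-48, -51)

(-48, -51)


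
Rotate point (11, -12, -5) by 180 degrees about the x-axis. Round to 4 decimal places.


x' = 11
y' = -12*cos(180) - -5*sin(180) = 12
z' = -12*sin(180) + -5*cos(180) = 5

(11, 12, 5)


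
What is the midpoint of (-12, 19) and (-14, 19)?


Midpoint = ((-12+-14)/2, (19+19)/2) = (-13, 19)

(-13, 19)


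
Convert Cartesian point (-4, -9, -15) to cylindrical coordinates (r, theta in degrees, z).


r = sqrt((-4)^2 + (-9)^2) = 9.8489
theta = atan2(-9, -4) = 246.0375 deg
z = -15

r = 9.8489, theta = 246.0375 deg, z = -15


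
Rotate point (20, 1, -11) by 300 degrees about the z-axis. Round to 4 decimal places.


x' = 20*cos(300) - 1*sin(300) = 10.866
y' = 20*sin(300) + 1*cos(300) = -16.8205
z' = -11

(10.866, -16.8205, -11)


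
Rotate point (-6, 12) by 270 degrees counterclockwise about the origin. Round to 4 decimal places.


x' = -6*cos(270) - 12*sin(270) = 12
y' = -6*sin(270) + 12*cos(270) = 6

(12, 6)


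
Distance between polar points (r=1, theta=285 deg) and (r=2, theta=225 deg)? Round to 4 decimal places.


d = sqrt(r1^2 + r2^2 - 2*r1*r2*cos(t2-t1))
d = sqrt(1^2 + 2^2 - 2*1*2*cos(225-285)) = 1.7321

1.7321


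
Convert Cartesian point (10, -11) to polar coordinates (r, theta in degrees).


r = sqrt(10^2 + (-11)^2) = 14.8661
theta = atan2(-11, 10) = 312.2737 degrees

r = 14.8661, theta = 312.2737 degrees


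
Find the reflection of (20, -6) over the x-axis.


Reflection across x-axis: (x, y) -> (x, -y)
(20, -6) -> (20, 6)

(20, 6)


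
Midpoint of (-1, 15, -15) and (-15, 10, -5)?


Midpoint = ((-1+-15)/2, (15+10)/2, (-15+-5)/2) = (-8, 12.5, -10)

(-8, 12.5, -10)


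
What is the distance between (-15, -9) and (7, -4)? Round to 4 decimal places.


d = sqrt((7--15)^2 + (-4--9)^2) = 22.561

22.561


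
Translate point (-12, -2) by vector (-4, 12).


Translation: (x+dx, y+dy) = (-12+-4, -2+12) = (-16, 10)

(-16, 10)


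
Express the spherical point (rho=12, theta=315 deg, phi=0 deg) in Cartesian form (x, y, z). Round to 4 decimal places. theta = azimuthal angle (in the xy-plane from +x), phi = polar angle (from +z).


x = 12 * sin(0) * cos(315) = 0
y = 12 * sin(0) * sin(315) = 0
z = 12 * cos(0) = 12

(0, 0, 12)


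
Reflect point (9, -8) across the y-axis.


Reflection across y-axis: (x, y) -> (-x, y)
(9, -8) -> (-9, -8)

(-9, -8)


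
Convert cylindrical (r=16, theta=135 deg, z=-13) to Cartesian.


x = 16 * cos(135) = -11.3137
y = 16 * sin(135) = 11.3137
z = -13

(-11.3137, 11.3137, -13)


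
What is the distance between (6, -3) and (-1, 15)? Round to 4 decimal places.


d = sqrt((-1-6)^2 + (15--3)^2) = 19.3132

19.3132


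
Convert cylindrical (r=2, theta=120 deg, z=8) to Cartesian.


x = 2 * cos(120) = -1
y = 2 * sin(120) = 1.7321
z = 8

(-1, 1.7321, 8)


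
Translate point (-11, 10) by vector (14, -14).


Translation: (x+dx, y+dy) = (-11+14, 10+-14) = (3, -4)

(3, -4)


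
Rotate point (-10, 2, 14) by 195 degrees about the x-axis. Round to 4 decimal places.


x' = -10
y' = 2*cos(195) - 14*sin(195) = 1.6916
z' = 2*sin(195) + 14*cos(195) = -14.0406

(-10, 1.6916, -14.0406)


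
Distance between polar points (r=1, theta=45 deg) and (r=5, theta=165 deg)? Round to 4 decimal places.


d = sqrt(r1^2 + r2^2 - 2*r1*r2*cos(t2-t1))
d = sqrt(1^2 + 5^2 - 2*1*5*cos(165-45)) = 5.5678

5.5678


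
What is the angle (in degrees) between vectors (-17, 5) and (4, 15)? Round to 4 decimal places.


dot = -17*4 + 5*15 = 7
|u| = 17.72, |v| = 15.5242
cos(angle) = 0.0254
angle = 88.5419 degrees

88.5419 degrees


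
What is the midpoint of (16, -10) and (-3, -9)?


Midpoint = ((16+-3)/2, (-10+-9)/2) = (6.5, -9.5)

(6.5, -9.5)


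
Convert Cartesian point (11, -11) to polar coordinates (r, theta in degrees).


r = sqrt(11^2 + (-11)^2) = 15.5563
theta = atan2(-11, 11) = 315 degrees

r = 15.5563, theta = 315 degrees


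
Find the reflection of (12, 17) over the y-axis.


Reflection across y-axis: (x, y) -> (-x, y)
(12, 17) -> (-12, 17)

(-12, 17)


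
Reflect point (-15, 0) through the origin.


Reflection through origin: (x, y) -> (-x, -y)
(-15, 0) -> (15, 0)

(15, 0)


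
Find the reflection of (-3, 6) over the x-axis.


Reflection across x-axis: (x, y) -> (x, -y)
(-3, 6) -> (-3, -6)

(-3, -6)


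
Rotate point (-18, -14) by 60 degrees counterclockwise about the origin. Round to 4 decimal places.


x' = -18*cos(60) - -14*sin(60) = 3.1244
y' = -18*sin(60) + -14*cos(60) = -22.5885

(3.1244, -22.5885)


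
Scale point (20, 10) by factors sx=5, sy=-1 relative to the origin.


Scaling: (x*sx, y*sy) = (20*5, 10*-1) = (100, -10)

(100, -10)


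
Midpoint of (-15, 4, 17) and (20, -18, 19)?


Midpoint = ((-15+20)/2, (4+-18)/2, (17+19)/2) = (2.5, -7, 18)

(2.5, -7, 18)


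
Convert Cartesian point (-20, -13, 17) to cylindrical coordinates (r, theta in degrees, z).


r = sqrt((-20)^2 + (-13)^2) = 23.8537
theta = atan2(-13, -20) = 213.0239 deg
z = 17

r = 23.8537, theta = 213.0239 deg, z = 17


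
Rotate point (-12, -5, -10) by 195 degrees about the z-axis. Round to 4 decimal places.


x' = -12*cos(195) - -5*sin(195) = 10.297
y' = -12*sin(195) + -5*cos(195) = 7.9355
z' = -10

(10.297, 7.9355, -10)


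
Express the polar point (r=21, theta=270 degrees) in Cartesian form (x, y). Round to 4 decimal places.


x = 21 * cos(270) = 0
y = 21 * sin(270) = -21

(0, -21)


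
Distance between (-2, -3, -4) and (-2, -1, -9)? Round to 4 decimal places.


d = sqrt((-2--2)^2 + (-1--3)^2 + (-9--4)^2) = 5.3852

5.3852


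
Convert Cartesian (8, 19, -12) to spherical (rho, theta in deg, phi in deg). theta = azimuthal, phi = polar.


rho = sqrt(8^2 + 19^2 + (-12)^2) = 23.8537
theta = atan2(19, 8) = 67.1663 deg
phi = acos(-12/23.8537) = 120.2031 deg

rho = 23.8537, theta = 67.1663 deg, phi = 120.2031 deg


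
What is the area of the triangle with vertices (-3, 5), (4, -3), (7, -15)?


Area = |x1(y2-y3) + x2(y3-y1) + x3(y1-y2)| / 2
= |-3*(-3--15) + 4*(-15-5) + 7*(5--3)| / 2
= 30

30


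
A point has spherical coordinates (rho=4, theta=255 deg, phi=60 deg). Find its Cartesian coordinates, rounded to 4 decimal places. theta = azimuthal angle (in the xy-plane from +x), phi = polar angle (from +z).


x = 4 * sin(60) * cos(255) = -0.8966
y = 4 * sin(60) * sin(255) = -3.3461
z = 4 * cos(60) = 2

(-0.8966, -3.3461, 2)


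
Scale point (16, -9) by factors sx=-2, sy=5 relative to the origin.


Scaling: (x*sx, y*sy) = (16*-2, -9*5) = (-32, -45)

(-32, -45)


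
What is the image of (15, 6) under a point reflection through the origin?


Reflection through origin: (x, y) -> (-x, -y)
(15, 6) -> (-15, -6)

(-15, -6)


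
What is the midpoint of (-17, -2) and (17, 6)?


Midpoint = ((-17+17)/2, (-2+6)/2) = (0, 2)

(0, 2)


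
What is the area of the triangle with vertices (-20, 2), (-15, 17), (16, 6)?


Area = |x1(y2-y3) + x2(y3-y1) + x3(y1-y2)| / 2
= |-20*(17-6) + -15*(6-2) + 16*(2-17)| / 2
= 260

260


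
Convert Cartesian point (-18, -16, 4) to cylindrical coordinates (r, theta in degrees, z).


r = sqrt((-18)^2 + (-16)^2) = 24.0832
theta = atan2(-16, -18) = 221.6335 deg
z = 4

r = 24.0832, theta = 221.6335 deg, z = 4


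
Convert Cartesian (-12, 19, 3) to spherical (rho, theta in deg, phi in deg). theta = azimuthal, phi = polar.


rho = sqrt((-12)^2 + 19^2 + 3^2) = 22.6716
theta = atan2(19, -12) = 122.2756 deg
phi = acos(3/22.6716) = 82.3961 deg

rho = 22.6716, theta = 122.2756 deg, phi = 82.3961 deg


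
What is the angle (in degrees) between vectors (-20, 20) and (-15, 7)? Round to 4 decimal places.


dot = -20*-15 + 20*7 = 440
|u| = 28.2843, |v| = 16.5529
cos(angle) = 0.9398
angle = 19.9831 degrees

19.9831 degrees


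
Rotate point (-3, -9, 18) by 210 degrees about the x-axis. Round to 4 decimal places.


x' = -3
y' = -9*cos(210) - 18*sin(210) = 16.7942
z' = -9*sin(210) + 18*cos(210) = -11.0885

(-3, 16.7942, -11.0885)


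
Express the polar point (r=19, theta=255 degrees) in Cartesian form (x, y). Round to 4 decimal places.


x = 19 * cos(255) = -4.9176
y = 19 * sin(255) = -18.3526

(-4.9176, -18.3526)


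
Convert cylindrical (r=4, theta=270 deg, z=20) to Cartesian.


x = 4 * cos(270) = 0
y = 4 * sin(270) = -4
z = 20

(0, -4, 20)


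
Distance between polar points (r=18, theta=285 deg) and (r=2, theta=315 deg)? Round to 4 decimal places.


d = sqrt(r1^2 + r2^2 - 2*r1*r2*cos(t2-t1))
d = sqrt(18^2 + 2^2 - 2*18*2*cos(315-285)) = 16.2987

16.2987


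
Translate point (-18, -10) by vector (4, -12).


Translation: (x+dx, y+dy) = (-18+4, -10+-12) = (-14, -22)

(-14, -22)


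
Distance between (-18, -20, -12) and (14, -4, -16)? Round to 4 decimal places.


d = sqrt((14--18)^2 + (-4--20)^2 + (-16--12)^2) = 36

36


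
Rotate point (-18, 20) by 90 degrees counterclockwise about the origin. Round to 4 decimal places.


x' = -18*cos(90) - 20*sin(90) = -20
y' = -18*sin(90) + 20*cos(90) = -18

(-20, -18)


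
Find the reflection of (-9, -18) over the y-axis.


Reflection across y-axis: (x, y) -> (-x, y)
(-9, -18) -> (9, -18)

(9, -18)


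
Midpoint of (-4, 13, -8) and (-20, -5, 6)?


Midpoint = ((-4+-20)/2, (13+-5)/2, (-8+6)/2) = (-12, 4, -1)

(-12, 4, -1)


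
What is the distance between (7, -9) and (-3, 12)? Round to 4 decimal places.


d = sqrt((-3-7)^2 + (12--9)^2) = 23.2594

23.2594


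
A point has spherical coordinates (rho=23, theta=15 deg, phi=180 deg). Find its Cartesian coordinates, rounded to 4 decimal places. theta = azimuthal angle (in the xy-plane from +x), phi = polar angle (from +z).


x = 23 * sin(180) * cos(15) = 0
y = 23 * sin(180) * sin(15) = 0
z = 23 * cos(180) = -23

(0, 0, -23)


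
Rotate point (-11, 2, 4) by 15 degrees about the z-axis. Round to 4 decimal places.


x' = -11*cos(15) - 2*sin(15) = -11.1428
y' = -11*sin(15) + 2*cos(15) = -0.9152
z' = 4

(-11.1428, -0.9152, 4)


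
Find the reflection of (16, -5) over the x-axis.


Reflection across x-axis: (x, y) -> (x, -y)
(16, -5) -> (16, 5)

(16, 5)


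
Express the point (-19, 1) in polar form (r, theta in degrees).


r = sqrt((-19)^2 + 1^2) = 19.0263
theta = atan2(1, -19) = 176.9872 degrees

r = 19.0263, theta = 176.9872 degrees


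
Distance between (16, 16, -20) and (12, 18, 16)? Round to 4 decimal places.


d = sqrt((12-16)^2 + (18-16)^2 + (16--20)^2) = 36.2767

36.2767


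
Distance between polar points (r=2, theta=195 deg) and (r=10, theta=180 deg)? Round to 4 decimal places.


d = sqrt(r1^2 + r2^2 - 2*r1*r2*cos(t2-t1))
d = sqrt(2^2 + 10^2 - 2*2*10*cos(180-195)) = 8.0847

8.0847


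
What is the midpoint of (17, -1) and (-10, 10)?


Midpoint = ((17+-10)/2, (-1+10)/2) = (3.5, 4.5)

(3.5, 4.5)


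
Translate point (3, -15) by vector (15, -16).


Translation: (x+dx, y+dy) = (3+15, -15+-16) = (18, -31)

(18, -31)


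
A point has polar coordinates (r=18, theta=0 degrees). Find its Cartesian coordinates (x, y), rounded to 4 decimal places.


x = 18 * cos(0) = 18
y = 18 * sin(0) = 0

(18, 0)


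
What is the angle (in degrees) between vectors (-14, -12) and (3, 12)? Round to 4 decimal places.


dot = -14*3 + -12*12 = -186
|u| = 18.4391, |v| = 12.3693
cos(angle) = -0.8155
angle = 144.6375 degrees

144.6375 degrees


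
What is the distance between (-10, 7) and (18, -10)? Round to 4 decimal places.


d = sqrt((18--10)^2 + (-10-7)^2) = 32.7567

32.7567


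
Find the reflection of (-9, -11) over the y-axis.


Reflection across y-axis: (x, y) -> (-x, y)
(-9, -11) -> (9, -11)

(9, -11)


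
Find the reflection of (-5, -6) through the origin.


Reflection through origin: (x, y) -> (-x, -y)
(-5, -6) -> (5, 6)

(5, 6)


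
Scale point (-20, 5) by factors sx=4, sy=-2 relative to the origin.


Scaling: (x*sx, y*sy) = (-20*4, 5*-2) = (-80, -10)

(-80, -10)


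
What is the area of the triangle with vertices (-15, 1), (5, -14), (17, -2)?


Area = |x1(y2-y3) + x2(y3-y1) + x3(y1-y2)| / 2
= |-15*(-14--2) + 5*(-2-1) + 17*(1--14)| / 2
= 210

210


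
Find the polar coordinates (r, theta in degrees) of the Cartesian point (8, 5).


r = sqrt(8^2 + 5^2) = 9.434
theta = atan2(5, 8) = 32.0054 degrees

r = 9.434, theta = 32.0054 degrees


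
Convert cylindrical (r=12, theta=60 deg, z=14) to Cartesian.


x = 12 * cos(60) = 6
y = 12 * sin(60) = 10.3923
z = 14

(6, 10.3923, 14)


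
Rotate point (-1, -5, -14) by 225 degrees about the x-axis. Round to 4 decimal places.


x' = -1
y' = -5*cos(225) - -14*sin(225) = -6.364
z' = -5*sin(225) + -14*cos(225) = 13.435

(-1, -6.364, 13.435)


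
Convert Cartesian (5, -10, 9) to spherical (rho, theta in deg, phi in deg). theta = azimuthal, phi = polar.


rho = sqrt(5^2 + (-10)^2 + 9^2) = 14.3527
theta = atan2(-10, 5) = 296.5651 deg
phi = acos(9/14.3527) = 51.1665 deg

rho = 14.3527, theta = 296.5651 deg, phi = 51.1665 deg


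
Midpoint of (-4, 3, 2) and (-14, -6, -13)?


Midpoint = ((-4+-14)/2, (3+-6)/2, (2+-13)/2) = (-9, -1.5, -5.5)

(-9, -1.5, -5.5)


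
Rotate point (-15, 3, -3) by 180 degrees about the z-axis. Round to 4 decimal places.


x' = -15*cos(180) - 3*sin(180) = 15
y' = -15*sin(180) + 3*cos(180) = -3
z' = -3

(15, -3, -3)


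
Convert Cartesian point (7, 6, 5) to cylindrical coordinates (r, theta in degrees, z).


r = sqrt(7^2 + 6^2) = 9.2195
theta = atan2(6, 7) = 40.6013 deg
z = 5

r = 9.2195, theta = 40.6013 deg, z = 5


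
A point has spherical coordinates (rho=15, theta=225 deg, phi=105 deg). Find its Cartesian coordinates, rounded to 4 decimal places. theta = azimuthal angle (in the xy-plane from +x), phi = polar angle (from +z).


x = 15 * sin(105) * cos(225) = -10.2452
y = 15 * sin(105) * sin(225) = -10.2452
z = 15 * cos(105) = -3.8823

(-10.2452, -10.2452, -3.8823)


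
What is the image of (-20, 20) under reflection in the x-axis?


Reflection across x-axis: (x, y) -> (x, -y)
(-20, 20) -> (-20, -20)

(-20, -20)


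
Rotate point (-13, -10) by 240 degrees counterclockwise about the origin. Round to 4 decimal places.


x' = -13*cos(240) - -10*sin(240) = -2.1603
y' = -13*sin(240) + -10*cos(240) = 16.2583

(-2.1603, 16.2583)


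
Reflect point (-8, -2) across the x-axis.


Reflection across x-axis: (x, y) -> (x, -y)
(-8, -2) -> (-8, 2)

(-8, 2)


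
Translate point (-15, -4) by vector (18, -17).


Translation: (x+dx, y+dy) = (-15+18, -4+-17) = (3, -21)

(3, -21)


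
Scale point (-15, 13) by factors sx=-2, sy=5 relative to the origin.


Scaling: (x*sx, y*sy) = (-15*-2, 13*5) = (30, 65)

(30, 65)


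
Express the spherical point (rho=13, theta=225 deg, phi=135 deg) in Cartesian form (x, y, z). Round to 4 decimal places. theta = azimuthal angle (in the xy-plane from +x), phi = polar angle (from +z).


x = 13 * sin(135) * cos(225) = -6.5
y = 13 * sin(135) * sin(225) = -6.5
z = 13 * cos(135) = -9.1924

(-6.5, -6.5, -9.1924)


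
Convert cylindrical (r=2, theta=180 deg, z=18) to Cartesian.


x = 2 * cos(180) = -2
y = 2 * sin(180) = 0
z = 18

(-2, 0, 18)


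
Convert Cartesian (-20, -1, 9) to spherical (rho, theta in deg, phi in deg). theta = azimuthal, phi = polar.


rho = sqrt((-20)^2 + (-1)^2 + 9^2) = 21.9545
theta = atan2(-1, -20) = 182.8624 deg
phi = acos(9/21.9545) = 65.799 deg

rho = 21.9545, theta = 182.8624 deg, phi = 65.799 deg


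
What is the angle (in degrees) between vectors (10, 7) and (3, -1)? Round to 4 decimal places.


dot = 10*3 + 7*-1 = 23
|u| = 12.2066, |v| = 3.1623
cos(angle) = 0.5958
angle = 53.427 degrees

53.427 degrees


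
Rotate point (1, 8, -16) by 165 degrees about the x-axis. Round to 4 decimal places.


x' = 1
y' = 8*cos(165) - -16*sin(165) = -3.5863
z' = 8*sin(165) + -16*cos(165) = 17.5254

(1, -3.5863, 17.5254)


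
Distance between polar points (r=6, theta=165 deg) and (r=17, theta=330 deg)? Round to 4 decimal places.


d = sqrt(r1^2 + r2^2 - 2*r1*r2*cos(t2-t1))
d = sqrt(6^2 + 17^2 - 2*6*17*cos(330-165)) = 22.8484

22.8484


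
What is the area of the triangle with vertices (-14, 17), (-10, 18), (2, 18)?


Area = |x1(y2-y3) + x2(y3-y1) + x3(y1-y2)| / 2
= |-14*(18-18) + -10*(18-17) + 2*(17-18)| / 2
= 6

6


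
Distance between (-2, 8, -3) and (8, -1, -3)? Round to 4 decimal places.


d = sqrt((8--2)^2 + (-1-8)^2 + (-3--3)^2) = 13.4536

13.4536


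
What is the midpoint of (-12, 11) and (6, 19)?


Midpoint = ((-12+6)/2, (11+19)/2) = (-3, 15)

(-3, 15)


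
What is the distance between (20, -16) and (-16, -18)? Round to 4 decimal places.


d = sqrt((-16-20)^2 + (-18--16)^2) = 36.0555

36.0555


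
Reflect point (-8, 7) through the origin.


Reflection through origin: (x, y) -> (-x, -y)
(-8, 7) -> (8, -7)

(8, -7)


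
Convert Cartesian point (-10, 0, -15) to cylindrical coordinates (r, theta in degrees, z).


r = sqrt((-10)^2 + 0^2) = 10
theta = atan2(0, -10) = 180 deg
z = -15

r = 10, theta = 180 deg, z = -15


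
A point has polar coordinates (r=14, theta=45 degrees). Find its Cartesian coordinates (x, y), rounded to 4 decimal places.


x = 14 * cos(45) = 9.8995
y = 14 * sin(45) = 9.8995

(9.8995, 9.8995)


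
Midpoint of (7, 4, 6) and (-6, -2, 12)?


Midpoint = ((7+-6)/2, (4+-2)/2, (6+12)/2) = (0.5, 1, 9)

(0.5, 1, 9)


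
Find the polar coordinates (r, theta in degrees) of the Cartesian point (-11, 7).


r = sqrt((-11)^2 + 7^2) = 13.0384
theta = atan2(7, -11) = 147.5288 degrees

r = 13.0384, theta = 147.5288 degrees


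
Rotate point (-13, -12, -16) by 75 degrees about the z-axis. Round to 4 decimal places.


x' = -13*cos(75) - -12*sin(75) = 8.2265
y' = -13*sin(75) + -12*cos(75) = -15.6629
z' = -16

(8.2265, -15.6629, -16)


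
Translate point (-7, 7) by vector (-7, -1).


Translation: (x+dx, y+dy) = (-7+-7, 7+-1) = (-14, 6)

(-14, 6)


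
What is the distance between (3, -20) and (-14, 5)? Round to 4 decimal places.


d = sqrt((-14-3)^2 + (5--20)^2) = 30.2324

30.2324


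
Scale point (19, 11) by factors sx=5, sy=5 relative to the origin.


Scaling: (x*sx, y*sy) = (19*5, 11*5) = (95, 55)

(95, 55)


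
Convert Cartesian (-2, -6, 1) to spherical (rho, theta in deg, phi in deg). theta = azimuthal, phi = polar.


rho = sqrt((-2)^2 + (-6)^2 + 1^2) = 6.4031
theta = atan2(-6, -2) = 251.5651 deg
phi = acos(1/6.4031) = 81.0151 deg

rho = 6.4031, theta = 251.5651 deg, phi = 81.0151 deg


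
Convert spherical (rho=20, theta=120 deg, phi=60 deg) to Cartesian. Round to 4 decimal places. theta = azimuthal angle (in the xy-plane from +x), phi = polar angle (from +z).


x = 20 * sin(60) * cos(120) = -8.6603
y = 20 * sin(60) * sin(120) = 15
z = 20 * cos(60) = 10

(-8.6603, 15, 10)


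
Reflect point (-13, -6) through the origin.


Reflection through origin: (x, y) -> (-x, -y)
(-13, -6) -> (13, 6)

(13, 6)


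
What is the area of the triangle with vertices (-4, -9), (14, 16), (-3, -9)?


Area = |x1(y2-y3) + x2(y3-y1) + x3(y1-y2)| / 2
= |-4*(16--9) + 14*(-9--9) + -3*(-9-16)| / 2
= 12.5

12.5


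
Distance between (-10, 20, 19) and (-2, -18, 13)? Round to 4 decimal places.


d = sqrt((-2--10)^2 + (-18-20)^2 + (13-19)^2) = 39.2938

39.2938


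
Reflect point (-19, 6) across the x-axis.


Reflection across x-axis: (x, y) -> (x, -y)
(-19, 6) -> (-19, -6)

(-19, -6)


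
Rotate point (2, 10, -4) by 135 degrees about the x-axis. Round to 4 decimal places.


x' = 2
y' = 10*cos(135) - -4*sin(135) = -4.2426
z' = 10*sin(135) + -4*cos(135) = 9.8995

(2, -4.2426, 9.8995)


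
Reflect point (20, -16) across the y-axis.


Reflection across y-axis: (x, y) -> (-x, y)
(20, -16) -> (-20, -16)

(-20, -16)


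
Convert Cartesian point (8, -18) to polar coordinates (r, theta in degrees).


r = sqrt(8^2 + (-18)^2) = 19.6977
theta = atan2(-18, 8) = 293.9625 degrees

r = 19.6977, theta = 293.9625 degrees


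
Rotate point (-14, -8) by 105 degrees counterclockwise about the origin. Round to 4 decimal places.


x' = -14*cos(105) - -8*sin(105) = 11.3509
y' = -14*sin(105) + -8*cos(105) = -11.4524

(11.3509, -11.4524)


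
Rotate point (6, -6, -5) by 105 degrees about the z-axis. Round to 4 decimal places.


x' = 6*cos(105) - -6*sin(105) = 4.2426
y' = 6*sin(105) + -6*cos(105) = 7.3485
z' = -5

(4.2426, 7.3485, -5)


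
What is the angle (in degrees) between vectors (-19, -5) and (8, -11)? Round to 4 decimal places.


dot = -19*8 + -5*-11 = -97
|u| = 19.6469, |v| = 13.6015
cos(angle) = -0.363
angle = 111.2838 degrees

111.2838 degrees


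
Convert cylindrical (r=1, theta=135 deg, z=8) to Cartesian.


x = 1 * cos(135) = -0.7071
y = 1 * sin(135) = 0.7071
z = 8

(-0.7071, 0.7071, 8)


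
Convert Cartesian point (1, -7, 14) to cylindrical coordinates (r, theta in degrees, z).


r = sqrt(1^2 + (-7)^2) = 7.0711
theta = atan2(-7, 1) = 278.1301 deg
z = 14

r = 7.0711, theta = 278.1301 deg, z = 14


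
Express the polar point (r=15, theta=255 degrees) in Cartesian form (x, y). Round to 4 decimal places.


x = 15 * cos(255) = -3.8823
y = 15 * sin(255) = -14.4889

(-3.8823, -14.4889)


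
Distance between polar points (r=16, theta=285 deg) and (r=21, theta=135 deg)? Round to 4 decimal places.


d = sqrt(r1^2 + r2^2 - 2*r1*r2*cos(t2-t1))
d = sqrt(16^2 + 21^2 - 2*16*21*cos(135-285)) = 35.7627

35.7627


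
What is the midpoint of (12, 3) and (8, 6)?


Midpoint = ((12+8)/2, (3+6)/2) = (10, 4.5)

(10, 4.5)


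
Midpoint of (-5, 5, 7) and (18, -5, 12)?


Midpoint = ((-5+18)/2, (5+-5)/2, (7+12)/2) = (6.5, 0, 9.5)

(6.5, 0, 9.5)


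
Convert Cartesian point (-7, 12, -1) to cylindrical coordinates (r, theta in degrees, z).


r = sqrt((-7)^2 + 12^2) = 13.8924
theta = atan2(12, -7) = 120.2564 deg
z = -1

r = 13.8924, theta = 120.2564 deg, z = -1


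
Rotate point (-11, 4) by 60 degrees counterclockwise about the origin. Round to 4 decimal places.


x' = -11*cos(60) - 4*sin(60) = -8.9641
y' = -11*sin(60) + 4*cos(60) = -7.5263

(-8.9641, -7.5263)


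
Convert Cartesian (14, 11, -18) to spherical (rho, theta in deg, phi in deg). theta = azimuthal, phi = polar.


rho = sqrt(14^2 + 11^2 + (-18)^2) = 25.318
theta = atan2(11, 14) = 38.1572 deg
phi = acos(-18/25.318) = 135.3129 deg

rho = 25.318, theta = 38.1572 deg, phi = 135.3129 deg


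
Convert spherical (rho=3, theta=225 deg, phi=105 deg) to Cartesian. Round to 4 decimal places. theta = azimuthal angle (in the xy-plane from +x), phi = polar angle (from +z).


x = 3 * sin(105) * cos(225) = -2.049
y = 3 * sin(105) * sin(225) = -2.049
z = 3 * cos(105) = -0.7765

(-2.049, -2.049, -0.7765)


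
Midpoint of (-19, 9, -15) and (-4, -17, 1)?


Midpoint = ((-19+-4)/2, (9+-17)/2, (-15+1)/2) = (-11.5, -4, -7)

(-11.5, -4, -7)


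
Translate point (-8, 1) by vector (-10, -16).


Translation: (x+dx, y+dy) = (-8+-10, 1+-16) = (-18, -15)

(-18, -15)


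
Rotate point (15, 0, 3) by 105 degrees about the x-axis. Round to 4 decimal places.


x' = 15
y' = 0*cos(105) - 3*sin(105) = -2.8978
z' = 0*sin(105) + 3*cos(105) = -0.7765

(15, -2.8978, -0.7765)


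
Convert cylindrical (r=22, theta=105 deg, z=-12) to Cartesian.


x = 22 * cos(105) = -5.694
y = 22 * sin(105) = 21.2504
z = -12

(-5.694, 21.2504, -12)


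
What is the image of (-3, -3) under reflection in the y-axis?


Reflection across y-axis: (x, y) -> (-x, y)
(-3, -3) -> (3, -3)

(3, -3)


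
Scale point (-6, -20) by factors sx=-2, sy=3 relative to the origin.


Scaling: (x*sx, y*sy) = (-6*-2, -20*3) = (12, -60)

(12, -60)


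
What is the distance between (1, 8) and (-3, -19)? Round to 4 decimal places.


d = sqrt((-3-1)^2 + (-19-8)^2) = 27.2947

27.2947


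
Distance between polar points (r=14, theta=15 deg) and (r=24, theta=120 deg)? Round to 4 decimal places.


d = sqrt(r1^2 + r2^2 - 2*r1*r2*cos(t2-t1))
d = sqrt(14^2 + 24^2 - 2*14*24*cos(120-15)) = 30.7559

30.7559


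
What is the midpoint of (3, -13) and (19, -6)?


Midpoint = ((3+19)/2, (-13+-6)/2) = (11, -9.5)

(11, -9.5)


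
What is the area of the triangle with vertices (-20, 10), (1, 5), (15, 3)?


Area = |x1(y2-y3) + x2(y3-y1) + x3(y1-y2)| / 2
= |-20*(5-3) + 1*(3-10) + 15*(10-5)| / 2
= 14

14


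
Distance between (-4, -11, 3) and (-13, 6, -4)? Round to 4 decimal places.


d = sqrt((-13--4)^2 + (6--11)^2 + (-4-3)^2) = 20.4695

20.4695


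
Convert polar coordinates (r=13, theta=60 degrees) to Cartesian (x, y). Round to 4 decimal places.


x = 13 * cos(60) = 6.5
y = 13 * sin(60) = 11.2583

(6.5, 11.2583)


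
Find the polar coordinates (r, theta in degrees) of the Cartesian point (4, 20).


r = sqrt(4^2 + 20^2) = 20.3961
theta = atan2(20, 4) = 78.6901 degrees

r = 20.3961, theta = 78.6901 degrees


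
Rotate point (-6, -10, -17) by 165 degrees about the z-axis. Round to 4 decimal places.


x' = -6*cos(165) - -10*sin(165) = 8.3837
y' = -6*sin(165) + -10*cos(165) = 8.1063
z' = -17

(8.3837, 8.1063, -17)


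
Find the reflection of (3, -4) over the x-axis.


Reflection across x-axis: (x, y) -> (x, -y)
(3, -4) -> (3, 4)

(3, 4)


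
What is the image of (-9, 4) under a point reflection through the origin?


Reflection through origin: (x, y) -> (-x, -y)
(-9, 4) -> (9, -4)

(9, -4)


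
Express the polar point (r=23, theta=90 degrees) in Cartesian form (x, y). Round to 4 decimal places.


x = 23 * cos(90) = 0
y = 23 * sin(90) = 23

(0, 23)


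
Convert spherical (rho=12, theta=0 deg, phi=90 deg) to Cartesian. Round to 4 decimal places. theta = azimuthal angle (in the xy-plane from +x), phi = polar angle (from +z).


x = 12 * sin(90) * cos(0) = 12
y = 12 * sin(90) * sin(0) = 0
z = 12 * cos(90) = 0

(12, 0, 0)


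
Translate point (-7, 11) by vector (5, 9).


Translation: (x+dx, y+dy) = (-7+5, 11+9) = (-2, 20)

(-2, 20)


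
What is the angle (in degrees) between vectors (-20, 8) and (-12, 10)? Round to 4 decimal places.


dot = -20*-12 + 8*10 = 320
|u| = 21.5407, |v| = 15.6205
cos(angle) = 0.951
angle = 18.0042 degrees

18.0042 degrees


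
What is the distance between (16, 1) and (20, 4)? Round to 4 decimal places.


d = sqrt((20-16)^2 + (4-1)^2) = 5

5


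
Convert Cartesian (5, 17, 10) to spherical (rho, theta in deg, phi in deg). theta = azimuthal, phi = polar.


rho = sqrt(5^2 + 17^2 + 10^2) = 20.347
theta = atan2(17, 5) = 73.6105 deg
phi = acos(10/20.347) = 60.5625 deg

rho = 20.347, theta = 73.6105 deg, phi = 60.5625 deg


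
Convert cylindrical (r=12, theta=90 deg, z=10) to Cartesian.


x = 12 * cos(90) = 0
y = 12 * sin(90) = 12
z = 10

(0, 12, 10)


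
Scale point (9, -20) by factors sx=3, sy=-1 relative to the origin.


Scaling: (x*sx, y*sy) = (9*3, -20*-1) = (27, 20)

(27, 20)


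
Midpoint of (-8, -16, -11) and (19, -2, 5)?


Midpoint = ((-8+19)/2, (-16+-2)/2, (-11+5)/2) = (5.5, -9, -3)

(5.5, -9, -3)


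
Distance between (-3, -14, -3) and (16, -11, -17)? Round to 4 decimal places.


d = sqrt((16--3)^2 + (-11--14)^2 + (-17--3)^2) = 23.7908

23.7908


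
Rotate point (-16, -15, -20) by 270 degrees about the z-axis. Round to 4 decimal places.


x' = -16*cos(270) - -15*sin(270) = -15
y' = -16*sin(270) + -15*cos(270) = 16
z' = -20

(-15, 16, -20)


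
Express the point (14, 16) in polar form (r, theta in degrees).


r = sqrt(14^2 + 16^2) = 21.2603
theta = atan2(16, 14) = 48.8141 degrees

r = 21.2603, theta = 48.8141 degrees


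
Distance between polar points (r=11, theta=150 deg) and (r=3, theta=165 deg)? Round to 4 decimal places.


d = sqrt(r1^2 + r2^2 - 2*r1*r2*cos(t2-t1))
d = sqrt(11^2 + 3^2 - 2*11*3*cos(165-150)) = 8.1393

8.1393


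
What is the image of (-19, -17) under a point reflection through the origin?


Reflection through origin: (x, y) -> (-x, -y)
(-19, -17) -> (19, 17)

(19, 17)


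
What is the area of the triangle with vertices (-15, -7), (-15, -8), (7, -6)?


Area = |x1(y2-y3) + x2(y3-y1) + x3(y1-y2)| / 2
= |-15*(-8--6) + -15*(-6--7) + 7*(-7--8)| / 2
= 11

11


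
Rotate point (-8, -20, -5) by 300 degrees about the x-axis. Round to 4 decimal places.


x' = -8
y' = -20*cos(300) - -5*sin(300) = -14.3301
z' = -20*sin(300) + -5*cos(300) = 14.8205

(-8, -14.3301, 14.8205)


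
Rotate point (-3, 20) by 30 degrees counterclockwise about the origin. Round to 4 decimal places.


x' = -3*cos(30) - 20*sin(30) = -12.5981
y' = -3*sin(30) + 20*cos(30) = 15.8205

(-12.5981, 15.8205)


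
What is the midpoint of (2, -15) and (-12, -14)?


Midpoint = ((2+-12)/2, (-15+-14)/2) = (-5, -14.5)

(-5, -14.5)


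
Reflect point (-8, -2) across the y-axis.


Reflection across y-axis: (x, y) -> (-x, y)
(-8, -2) -> (8, -2)

(8, -2)


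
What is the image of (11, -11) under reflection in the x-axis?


Reflection across x-axis: (x, y) -> (x, -y)
(11, -11) -> (11, 11)

(11, 11)


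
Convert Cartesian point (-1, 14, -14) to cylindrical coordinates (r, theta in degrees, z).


r = sqrt((-1)^2 + 14^2) = 14.0357
theta = atan2(14, -1) = 94.0856 deg
z = -14

r = 14.0357, theta = 94.0856 deg, z = -14


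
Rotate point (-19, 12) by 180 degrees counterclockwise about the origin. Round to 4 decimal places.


x' = -19*cos(180) - 12*sin(180) = 19
y' = -19*sin(180) + 12*cos(180) = -12

(19, -12)
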